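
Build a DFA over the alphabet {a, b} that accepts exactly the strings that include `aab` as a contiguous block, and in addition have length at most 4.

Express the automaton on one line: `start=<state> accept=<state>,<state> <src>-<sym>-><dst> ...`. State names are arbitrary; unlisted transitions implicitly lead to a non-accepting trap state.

Run two small machines in parallel and take their product. One (4 states) tracks whether and how much of `aab` has been seen; the other (6 states) tracks the input length, saturating at 5. Each combined state is a pair, one component from each; accept when both components accept. Minimizing collapses redundant product states.
A 9-state machine:
        a   b  
>  S0   S1  S2 
   S1   S3  S4 
   S2   S5  S4 
   S3   S6  S7 
   S4   S4  S4 
   S5   S6  S4 
   S6   S4  S8 
 * S7   S8  S8 
 * S8   S4  S4 
(> = start, * = accepting)

start=S0 accept=S7,S8 S0-a->S1 S0-b->S2 S1-a->S3 S1-b->S4 S2-a->S5 S2-b->S4 S3-a->S6 S3-b->S7 S4-a->S4 S4-b->S4 S5-a->S6 S5-b->S4 S6-a->S4 S6-b->S8 S7-a->S8 S7-b->S8 S8-a->S4 S8-b->S4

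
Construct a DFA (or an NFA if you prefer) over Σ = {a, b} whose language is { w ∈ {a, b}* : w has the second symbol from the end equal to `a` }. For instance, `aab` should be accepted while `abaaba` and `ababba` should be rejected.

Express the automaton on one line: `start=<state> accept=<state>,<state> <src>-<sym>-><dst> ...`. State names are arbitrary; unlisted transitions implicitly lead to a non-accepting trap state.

start=q0 accept=q3,q4 q0-a->q1 q0-b->q2 q1-a->q3 q1-b->q4 q2-a->q5 q2-b->q6 q3-a->q3 q3-b->q4 q4-a->q5 q4-b->q6 q5-a->q3 q5-b->q4 q6-a->q5 q6-b->q6

A DFA must remember the last 2 symbols (since which symbol is second-to-last isn't known until the input ends). Use one state per possible window of the last ≤2 symbols; accept from those whose window starts with `a`.
7 states suffice.
        a   b  
>  q0   q1  q2 
   q1   q3  q4 
   q2   q5  q6 
 * q3   q3  q4 
 * q4   q5  q6 
   q5   q3  q4 
   q6   q5  q6 
(> = start, * = accepting)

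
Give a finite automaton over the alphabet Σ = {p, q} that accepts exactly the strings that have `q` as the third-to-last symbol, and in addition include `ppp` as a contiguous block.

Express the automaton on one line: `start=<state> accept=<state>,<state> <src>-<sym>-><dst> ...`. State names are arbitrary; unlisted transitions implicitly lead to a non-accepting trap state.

start=S0 accept=S7,S8,S9,S10 S0-p->S1 S0-q->S0 S1-p->S2 S1-q->S0 S2-p->S3 S2-q->S0 S3-p->S3 S3-q->S4 S4-p->S5 S4-q->S6 S5-p->S7 S5-q->S8 S6-p->S9 S6-q->S10 S7-p->S3 S7-q->S4 S8-p->S5 S8-q->S6 S9-p->S7 S9-q->S8 S10-p->S9 S10-q->S10

Run two small machines in parallel and take their product. One (15 states) tracks the last 3 symbols read; the other (4 states) tracks whether and how much of `ppp` has been seen. Each combined state is a pair, one component from each; accept when both components accept. Minimizing collapses redundant product states.
11 states suffice.
          p    q  
>  S0     S1   S0 
   S1     S2   S0 
   S2     S3   S0 
   S3     S3   S4 
   S4     S5   S6 
   S5     S7   S8 
   S6     S9  S10 
 * S7     S3   S4 
 * S8     S5   S6 
 * S9     S7   S8 
 * S10    S9  S10 
(> = start, * = accepting)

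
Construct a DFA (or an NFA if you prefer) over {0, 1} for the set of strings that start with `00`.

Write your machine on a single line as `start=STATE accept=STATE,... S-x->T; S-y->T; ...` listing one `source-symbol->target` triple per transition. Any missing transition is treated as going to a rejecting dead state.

Walk along `00` while the input agrees: from s0 take `0` to s1, and so on. Any deviation drops to the rejecting sink s3. Once s2 is reached the prefix is confirmed and every continuation is accepted.
With 4 states:
        0   1  
>  s0   s1  s3 
   s1   s2  s3 
 * s2   s2  s2 
   s3   s3  s3 
(> = start, * = accepting)

start=s0; accept=s2; s0-0->s1; s0-1->s3; s1-0->s2; s1-1->s3; s2-0->s2; s2-1->s2; s3-0->s3; s3-1->s3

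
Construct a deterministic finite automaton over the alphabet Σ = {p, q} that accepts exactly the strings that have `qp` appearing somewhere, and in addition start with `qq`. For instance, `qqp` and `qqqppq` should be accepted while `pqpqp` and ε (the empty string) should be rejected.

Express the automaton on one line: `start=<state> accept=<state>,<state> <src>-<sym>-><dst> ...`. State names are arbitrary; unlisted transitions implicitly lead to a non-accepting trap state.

Run two small machines in parallel and take their product. One (3 states) tracks whether and how much of `qp` has been seen; the other (4 states) tracks whether the input so far still matches the prefix `qq`. Each combined state is a pair, one component from each; accept when both components accept. Minimizing collapses redundant product states.
        p   q  
>  S0   S1  S2 
   S1   S1  S1 
   S2   S1  S3 
   S3   S4  S3 
 * S4   S4  S4 
(> = start, * = accepting)

start=S0 accept=S4 S0-p->S1 S0-q->S2 S1-p->S1 S1-q->S1 S2-p->S1 S2-q->S3 S3-p->S4 S3-q->S3 S4-p->S4 S4-q->S4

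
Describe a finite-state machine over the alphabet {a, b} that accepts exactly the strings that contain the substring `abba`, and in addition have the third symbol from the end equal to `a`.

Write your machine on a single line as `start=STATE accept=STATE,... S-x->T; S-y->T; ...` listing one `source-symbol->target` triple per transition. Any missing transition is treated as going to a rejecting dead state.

start=q0; accept=q7,q8,q9,q10; q0-a->q1; q0-b->q0; q1-a->q1; q1-b->q2; q2-a->q1; q2-b->q3; q3-a->q4; q3-b->q0; q4-a->q5; q4-b->q6; q5-a->q7; q5-b->q8; q6-a->q9; q6-b->q10; q7-a->q7; q7-b->q8; q8-a->q9; q8-b->q10; q9-a->q5; q9-b->q6; q10-a->q4; q10-b->q11; q11-a->q4; q11-b->q11

Handle the two conditions separately and then intersect. One (5 states) tracks whether and how much of `abba` has been seen; the other (15 states) tracks the last 3 symbols read. Each combined state is a pair, one component from each; accept when both components accept. After merging equivalent states the machine shrinks.
With 12 states:
          a    b  
>  q0     q1   q0 
   q1     q1   q2 
   q2     q1   q3 
   q3     q4   q0 
   q4     q5   q6 
   q5     q7   q8 
   q6     q9  q10 
 * q7     q7   q8 
 * q8     q9  q10 
 * q9     q5   q6 
 * q10    q4  q11 
   q11    q4  q11 
(> = start, * = accepting)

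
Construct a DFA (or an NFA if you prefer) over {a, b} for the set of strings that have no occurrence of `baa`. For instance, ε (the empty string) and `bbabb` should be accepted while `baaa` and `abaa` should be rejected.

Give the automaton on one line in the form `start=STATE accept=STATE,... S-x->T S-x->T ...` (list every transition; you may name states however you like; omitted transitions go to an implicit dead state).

start=S0 accept=S0,S1,S2 S0-a->S0 S0-b->S1 S1-a->S2 S1-b->S1 S2-a->S3 S2-b->S1 S3-a->S3 S3-b->S3

This is the complement of 'contains `baa`'. Use the same substring-matching states — S0 through S3 holding how much of `baa` has just been matched — but flip the accepting set: everything except the trap S3 accepts.
With 4 states:
        a   b  
>* S0   S0  S1 
 * S1   S2  S1 
 * S2   S3  S1 
   S3   S3  S3 
(> = start, * = accepting)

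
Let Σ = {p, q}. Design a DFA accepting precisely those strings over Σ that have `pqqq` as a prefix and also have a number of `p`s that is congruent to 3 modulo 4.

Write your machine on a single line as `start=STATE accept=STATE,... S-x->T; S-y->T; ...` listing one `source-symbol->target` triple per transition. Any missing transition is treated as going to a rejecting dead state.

start=S0; accept=S7; S0-p->S1; S0-q->S2; S1-p->S2; S1-q->S3; S2-p->S2; S2-q->S2; S3-p->S2; S3-q->S4; S4-p->S2; S4-q->S5; S5-p->S6; S5-q->S5; S6-p->S7; S6-q->S6; S7-p->S8; S7-q->S7; S8-p->S5; S8-q->S8

Handle the two conditions separately and then intersect. The first has 6 states tracking whether the input so far still matches the prefix `pqqq`; the second has 4 states tracking the count of `p`s modulo 4. A product state is a pair (one from each), accepting exactly when both do. After merging equivalent states the machine shrinks.
9 states suffice.
        p   q  
>  S0   S1  S2 
   S1   S2  S3 
   S2   S2  S2 
   S3   S2  S4 
   S4   S2  S5 
   S5   S6  S5 
   S6   S7  S6 
 * S7   S8  S7 
   S8   S5  S8 
(> = start, * = accepting)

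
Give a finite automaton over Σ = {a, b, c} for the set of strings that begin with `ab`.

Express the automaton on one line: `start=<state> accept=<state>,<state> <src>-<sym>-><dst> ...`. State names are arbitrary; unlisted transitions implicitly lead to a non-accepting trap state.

start=s0 accept=s2 s0-a->s1 s0-b->s3 s0-c->s3 s1-a->s3 s1-b->s2 s1-c->s3 s2-a->s2 s2-b->s2 s2-c->s2 s3-a->s3 s3-b->s3 s3-c->s3

Walk along `ab` while the input agrees: from s0 take `a` to s1, and so on. Any deviation drops to the rejecting sink s3. Once s2 is reached the prefix is confirmed and every continuation is accepted.
        a   b   c  
>  s0   s1  s3  s3 
   s1   s3  s2  s3 
 * s2   s2  s2  s2 
   s3   s3  s3  s3 
(> = start, * = accepting)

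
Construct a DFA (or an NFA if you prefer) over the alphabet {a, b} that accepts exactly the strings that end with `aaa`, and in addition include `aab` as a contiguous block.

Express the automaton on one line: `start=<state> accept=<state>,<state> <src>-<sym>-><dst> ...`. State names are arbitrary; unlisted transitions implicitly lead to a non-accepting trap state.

start=S0 accept=S6 S0-a->S1 S0-b->S0 S1-a->S2 S1-b->S0 S2-a->S2 S2-b->S3 S3-a->S4 S3-b->S3 S4-a->S5 S4-b->S3 S5-a->S6 S5-b->S3 S6-a->S6 S6-b->S3

Handle the two conditions separately and then intersect. The first has 4 states tracking how much of the suffix `aaa` has currently been matched; the second has 4 states tracking whether and how much of `aab` has been seen. A product state is a pair (one from each), accepting exactly when both do. Equivalent product states are then merged.
With 7 states:
        a   b  
>  S0   S1  S0 
   S1   S2  S0 
   S2   S2  S3 
   S3   S4  S3 
   S4   S5  S3 
   S5   S6  S3 
 * S6   S6  S3 
(> = start, * = accepting)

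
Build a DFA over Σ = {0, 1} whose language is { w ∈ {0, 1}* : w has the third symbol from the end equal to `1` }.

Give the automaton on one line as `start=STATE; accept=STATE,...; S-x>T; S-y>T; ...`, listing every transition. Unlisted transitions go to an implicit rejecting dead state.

start=s0; accept=s11,s12,s13,s14; s0-0>s1; s0-1>s2; s1-0>s3; s1-1>s4; s2-0>s5; s2-1>s6; s3-0>s7; s3-1>s8; s4-0>s9; s4-1>s10; s5-0>s11; s5-1>s12; s6-0>s13; s6-1>s14; s7-0>s7; s7-1>s8; s8-0>s9; s8-1>s10; s9-0>s11; s9-1>s12; s10-0>s13; s10-1>s14; s11-0>s7; s11-1>s8; s12-0>s9; s12-1>s10; s13-0>s11; s13-1>s12; s14-0>s13; s14-1>s14

Because acceptance depends on a position counted from the end, the machine has to buffer the most recent 3 symbols. Make each state the string of the last up-to-3 symbols read; on input `x` shift the window left and append `x`. Accept when the buffered window has length 3 and begins with `1`.
15 states suffice.
          0    1  
>  s0     s1   s2 
   s1     s3   s4 
   s2     s5   s6 
   s3     s7   s8 
   s4     s9  s10 
   s5    s11  s12 
   s6    s13  s14 
   s7     s7   s8 
   s8     s9  s10 
   s9    s11  s12 
   s10   s13  s14 
 * s11    s7   s8 
 * s12    s9  s10 
 * s13   s11  s12 
 * s14   s13  s14 
(> = start, * = accepting)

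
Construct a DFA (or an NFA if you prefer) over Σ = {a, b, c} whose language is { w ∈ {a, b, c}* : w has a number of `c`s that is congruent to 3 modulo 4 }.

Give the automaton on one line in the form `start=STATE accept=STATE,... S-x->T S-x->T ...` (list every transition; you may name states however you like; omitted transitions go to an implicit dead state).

Keep the running count of `c`s modulo 4: each `c` advances along the cycle s0 → s1 → s2 → s3 → s0 while other symbols loop. Accept at s3.
With 4 states:
        a   b   c  
>  s0   s0  s0  s1 
   s1   s1  s1  s2 
   s2   s2  s2  s3 
 * s3   s3  s3  s0 
(> = start, * = accepting)

start=s0 accept=s3 s0-a->s0 s0-b->s0 s0-c->s1 s1-a->s1 s1-b->s1 s1-c->s2 s2-a->s2 s2-b->s2 s2-c->s3 s3-a->s3 s3-b->s3 s3-c->s0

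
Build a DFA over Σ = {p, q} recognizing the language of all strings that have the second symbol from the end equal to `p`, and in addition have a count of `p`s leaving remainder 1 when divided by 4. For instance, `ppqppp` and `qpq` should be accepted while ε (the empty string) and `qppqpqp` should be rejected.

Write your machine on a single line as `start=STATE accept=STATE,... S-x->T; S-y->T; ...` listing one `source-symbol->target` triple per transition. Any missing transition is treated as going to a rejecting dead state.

Build one automaton per condition and run them in lockstep. One (7 states) tracks the last 2 symbols read; the other (4 states) tracks the count of `p`s modulo 4. Each combined state is a pair, one component from each; accept when both components accept.
19 states suffice.
       p  q 
>  A   B  C 
   B   D  E 
   C   F  G 
   D   H  I 
 * E   J  K 
   F   D  E 
   G   F  G 
   H   L  M 
   I   N  O 
   J   H  I 
   K   J  K 
   L   P  Q 
   M   R  S 
   N   L  M 
   O   N  O 
 * P   D  E 
   Q   F  G 
   R   P  Q 
   S   R  S 
(> = start, * = accepting)

start=A; accept=E,P; A-p->B; A-q->C; B-p->D; B-q->E; C-p->F; C-q->G; D-p->H; D-q->I; E-p->J; E-q->K; F-p->D; F-q->E; G-p->F; G-q->G; H-p->L; H-q->M; I-p->N; I-q->O; J-p->H; J-q->I; K-p->J; K-q->K; L-p->P; L-q->Q; M-p->R; M-q->S; N-p->L; N-q->M; O-p->N; O-q->O; P-p->D; P-q->E; Q-p->F; Q-q->G; R-p->P; R-q->Q; S-p->R; S-q->S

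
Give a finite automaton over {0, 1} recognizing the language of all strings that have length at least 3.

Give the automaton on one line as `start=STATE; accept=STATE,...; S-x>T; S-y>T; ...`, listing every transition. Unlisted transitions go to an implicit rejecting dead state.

We only need to distinguish lengths 0, 1, …, 3, and '>3'. Chain A → B → C → D → E on every symbol, with E looping. Accepting states: {D, E}.
With 5 states:
       0  1 
>  A   B  B 
   B   C  C 
   C   D  D 
 * D   E  E 
 * E   E  E 
(> = start, * = accepting)

start=A; accept=D,E; A-0>B; A-1>B; B-0>C; B-1>C; C-0>D; C-1>D; D-0>E; D-1>E; E-0>E; E-1>E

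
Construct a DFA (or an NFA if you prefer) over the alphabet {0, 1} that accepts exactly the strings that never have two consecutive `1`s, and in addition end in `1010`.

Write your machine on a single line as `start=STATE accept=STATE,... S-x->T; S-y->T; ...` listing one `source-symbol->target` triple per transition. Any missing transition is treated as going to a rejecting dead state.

start=q0; accept=q5; q0-0->q0; q0-1->q1; q1-0->q2; q1-1->q3; q2-0->q0; q2-1->q4; q3-0->q3; q3-1->q3; q4-0->q5; q4-1->q3; q5-0->q0; q5-1->q4

Handle the two conditions separately and then intersect. The first has 3 states tracking partial matches of the forbidden pattern `11`; the second has 5 states tracking how much of the suffix `1010` has currently been matched. A product state is a pair (one from each), accepting exactly when both do. Minimizing collapses redundant product states.
6 states suffice.
        0   1  
>  q0   q0  q1 
   q1   q2  q3 
   q2   q0  q4 
   q3   q3  q3 
   q4   q5  q3 
 * q5   q0  q4 
(> = start, * = accepting)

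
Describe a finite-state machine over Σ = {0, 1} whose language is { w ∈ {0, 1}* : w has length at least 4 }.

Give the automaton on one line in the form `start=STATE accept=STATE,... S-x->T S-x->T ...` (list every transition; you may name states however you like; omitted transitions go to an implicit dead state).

start=S0 accept=S4,S5 S0-0->S1 S0-1->S1 S1-0->S2 S1-1->S2 S2-0->S3 S2-1->S3 S3-0->S4 S3-1->S4 S4-0->S5 S4-1->S5 S5-0->S5 S5-1->S5

Count input length up to 5: every symbol moves from S0 toward S5, which means 'more than 4' and absorbs. Accept from {S4, S5}.
A 6-state machine:
        0   1  
>  S0   S1  S1 
   S1   S2  S2 
   S2   S3  S3 
   S3   S4  S4 
 * S4   S5  S5 
 * S5   S5  S5 
(> = start, * = accepting)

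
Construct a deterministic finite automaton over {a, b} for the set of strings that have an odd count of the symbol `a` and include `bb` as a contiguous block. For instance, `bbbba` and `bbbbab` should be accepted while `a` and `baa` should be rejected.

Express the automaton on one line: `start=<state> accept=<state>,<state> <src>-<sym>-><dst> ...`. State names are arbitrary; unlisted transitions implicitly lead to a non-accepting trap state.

Run two small machines in parallel and take their product. The first has 2 states tracking the count of `a`s modulo 2; the second has 3 states tracking whether and how much of `bb` has been seen. A product state is a pair (one from each), accepting exactly when both do.
A 6-state machine:
        a   b  
>  s0   s1  s2 
   s1   s0  s3 
   s2   s1  s4 
   s3   s0  s5 
   s4   s5  s4 
 * s5   s4  s5 
(> = start, * = accepting)

start=s0 accept=s5 s0-a->s1 s0-b->s2 s1-a->s0 s1-b->s3 s2-a->s1 s2-b->s4 s3-a->s0 s3-b->s5 s4-a->s5 s4-b->s4 s5-a->s4 s5-b->s5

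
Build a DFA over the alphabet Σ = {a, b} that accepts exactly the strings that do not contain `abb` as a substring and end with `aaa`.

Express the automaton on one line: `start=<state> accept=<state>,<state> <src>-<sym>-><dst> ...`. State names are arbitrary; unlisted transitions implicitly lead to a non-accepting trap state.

Handle the two conditions separately and then intersect. The first has 4 states tracking partial matches of the forbidden pattern `abb`; the second has 4 states tracking how much of the suffix `aaa` has currently been matched. A product state is a pair (one from each), accepting exactly when both do.
        a   b  
>  q0   q1  q0 
   q1   q2  q3 
   q2   q4  q3 
   q3   q1  q5 
 * q4   q4  q3 
   q5   q6  q5 
   q6   q7  q5 
   q7   q8  q5 
   q8   q8  q5 
(> = start, * = accepting)

start=q0 accept=q4 q0-a->q1 q0-b->q0 q1-a->q2 q1-b->q3 q2-a->q4 q2-b->q3 q3-a->q1 q3-b->q5 q4-a->q4 q4-b->q3 q5-a->q6 q5-b->q5 q6-a->q7 q6-b->q5 q7-a->q8 q7-b->q5 q8-a->q8 q8-b->q5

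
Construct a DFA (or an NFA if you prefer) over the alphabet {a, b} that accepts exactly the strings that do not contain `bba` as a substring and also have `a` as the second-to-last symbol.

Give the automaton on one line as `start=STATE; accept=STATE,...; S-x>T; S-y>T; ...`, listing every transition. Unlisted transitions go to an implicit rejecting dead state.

start=s0; accept=s3,s4; s0-a>s1; s0-b>s2; s1-a>s3; s1-b>s4; s2-a>s5; s2-b>s6; s3-a>s3; s3-b>s4; s4-a>s5; s4-b>s6; s5-a>s3; s5-b>s4; s6-a>s7; s6-b>s6; s7-a>s8; s7-b>s9; s8-a>s8; s8-b>s9; s9-a>s7; s9-b>s10; s10-a>s7; s10-b>s10

Handle the two conditions separately and then intersect. One (4 states) tracks partial matches of the forbidden pattern `bba`; the other (7 states) tracks the last 2 symbols read. Each combined state is a pair, one component from each; accept when both components accept.
          a    b  
>  s0     s1   s2 
   s1     s3   s4 
   s2     s5   s6 
 * s3     s3   s4 
 * s4     s5   s6 
   s5     s3   s4 
   s6     s7   s6 
   s7     s8   s9 
   s8     s8   s9 
   s9     s7  s10 
   s10    s7  s10 
(> = start, * = accepting)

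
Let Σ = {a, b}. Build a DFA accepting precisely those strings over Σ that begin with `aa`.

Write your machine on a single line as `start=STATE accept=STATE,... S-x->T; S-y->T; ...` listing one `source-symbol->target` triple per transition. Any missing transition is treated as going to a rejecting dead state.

start=S0; accept=S2; S0-a->S1; S0-b->S3; S1-a->S2; S1-b->S3; S2-a->S2; S2-b->S2; S3-a->S3; S3-b->S3

Check the first 2 symbols one by one: S0 through S1 record how many have matched `aa` so far; any wrong symbol goes to the dead state S3. After all 2 match we enter the accepting sink S2.
A 4-state machine:
        a   b  
>  S0   S1  S3 
   S1   S2  S3 
 * S2   S2  S2 
   S3   S3  S3 
(> = start, * = accepting)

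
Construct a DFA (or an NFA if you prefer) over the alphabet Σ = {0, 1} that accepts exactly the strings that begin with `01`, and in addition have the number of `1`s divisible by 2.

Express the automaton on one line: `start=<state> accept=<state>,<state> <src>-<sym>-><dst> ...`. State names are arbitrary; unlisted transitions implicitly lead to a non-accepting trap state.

start=q0 accept=q4 q0-0->q1 q0-1->q2 q1-0->q2 q1-1->q3 q2-0->q2 q2-1->q2 q3-0->q3 q3-1->q4 q4-0->q4 q4-1->q3

Handle the two conditions separately and then intersect. The first has 4 states tracking whether the input so far still matches the prefix `01`; the second has 2 states tracking the count of `1`s modulo 2. A product state is a pair (one from each), accepting exactly when both do. Equivalent product states are then merged.
5 states suffice.
        0   1  
>  q0   q1  q2 
   q1   q2  q3 
   q2   q2  q2 
   q3   q3  q4 
 * q4   q4  q3 
(> = start, * = accepting)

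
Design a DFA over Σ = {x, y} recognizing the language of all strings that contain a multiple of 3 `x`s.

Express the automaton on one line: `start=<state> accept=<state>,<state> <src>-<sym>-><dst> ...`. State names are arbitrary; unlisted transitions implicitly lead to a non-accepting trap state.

The only thing that matters is how many `x`s have appeared, reduced mod 3. Use one state per residue: q0 for 0, …, q2 for 2. Reading `x` moves to the next residue; anything else stays put. q0 is accepting.
With 3 states:
        x   y  
>* q0   q1  q0 
   q1   q2  q1 
   q2   q0  q2 
(> = start, * = accepting)

start=q0 accept=q0 q0-x->q1 q0-y->q0 q1-x->q2 q1-y->q1 q2-x->q0 q2-y->q2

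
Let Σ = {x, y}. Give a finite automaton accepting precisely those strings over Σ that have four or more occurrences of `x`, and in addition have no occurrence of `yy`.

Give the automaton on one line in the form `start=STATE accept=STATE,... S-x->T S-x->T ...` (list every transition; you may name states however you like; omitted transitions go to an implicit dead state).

Handle the two conditions separately and then intersect. The first has 6 states tracking the count of `x`s, saturating at 5; the second has 3 states tracking partial matches of the forbidden pattern `yy`. A product state is a pair (one from each), accepting exactly when both do. Minimizing collapses redundant product states.
11 states suffice.
          x    y  
>  q0     q1   q2 
   q1     q3   q4 
   q2     q1   q5 
   q3     q6   q7 
   q4     q3   q5 
   q5     q5   q5 
   q6     q8   q9 
   q7     q6   q5 
 * q8     q8  q10 
   q9     q8   q5 
 * q10    q8   q5 
(> = start, * = accepting)

start=q0 accept=q8,q10 q0-x->q1 q0-y->q2 q1-x->q3 q1-y->q4 q2-x->q1 q2-y->q5 q3-x->q6 q3-y->q7 q4-x->q3 q4-y->q5 q5-x->q5 q5-y->q5 q6-x->q8 q6-y->q9 q7-x->q6 q7-y->q5 q8-x->q8 q8-y->q10 q9-x->q8 q9-y->q5 q10-x->q8 q10-y->q5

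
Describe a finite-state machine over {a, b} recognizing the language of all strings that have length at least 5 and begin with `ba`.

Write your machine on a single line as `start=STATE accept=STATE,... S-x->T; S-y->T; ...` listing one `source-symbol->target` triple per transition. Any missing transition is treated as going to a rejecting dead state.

start=q0; accept=q6; q0-a->q1; q0-b->q2; q1-a->q1; q1-b->q1; q2-a->q3; q2-b->q1; q3-a->q4; q3-b->q4; q4-a->q5; q4-b->q5; q5-a->q6; q5-b->q6; q6-a->q6; q6-b->q6

Handle the two conditions separately and then intersect. One (7 states) tracks the input length, saturating at 6; the other (4 states) tracks whether the input so far still matches the prefix `ba`. Each combined state is a pair, one component from each; accept when both components accept. After merging equivalent states the machine shrinks.
        a   b  
>  q0   q1  q2 
   q1   q1  q1 
   q2   q3  q1 
   q3   q4  q4 
   q4   q5  q5 
   q5   q6  q6 
 * q6   q6  q6 
(> = start, * = accepting)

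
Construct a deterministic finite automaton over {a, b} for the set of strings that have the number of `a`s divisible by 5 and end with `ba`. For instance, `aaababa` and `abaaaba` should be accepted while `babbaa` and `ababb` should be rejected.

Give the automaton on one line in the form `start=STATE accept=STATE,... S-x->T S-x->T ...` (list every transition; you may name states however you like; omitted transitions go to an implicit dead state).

start=q0 accept=q14 q0-a->q1 q0-b->q2 q1-a->q3 q1-b->q4 q2-a->q5 q2-b->q2 q3-a->q6 q3-b->q7 q4-a->q8 q4-b->q4 q5-a->q3 q5-b->q4 q6-a->q9 q6-b->q10 q7-a->q11 q7-b->q7 q8-a->q6 q8-b->q7 q9-a->q0 q9-b->q12 q10-a->q13 q10-b->q10 q11-a->q9 q11-b->q10 q12-a->q14 q12-b->q12 q13-a->q0 q13-b->q12 q14-a->q1 q14-b->q2

Build one automaton per condition and run them in lockstep. One (5 states) tracks the count of `a`s modulo 5; the other (3 states) tracks how much of the suffix `ba` has currently been matched. Each combined state is a pair, one component from each; accept when both components accept.
A 15-state machine:
          a    b  
>  q0     q1   q2 
   q1     q3   q4 
   q2     q5   q2 
   q3     q6   q7 
   q4     q8   q4 
   q5     q3   q4 
   q6     q9  q10 
   q7    q11   q7 
   q8     q6   q7 
   q9     q0  q12 
   q10   q13  q10 
   q11    q9  q10 
   q12   q14  q12 
   q13    q0  q12 
 * q14    q1   q2 
(> = start, * = accepting)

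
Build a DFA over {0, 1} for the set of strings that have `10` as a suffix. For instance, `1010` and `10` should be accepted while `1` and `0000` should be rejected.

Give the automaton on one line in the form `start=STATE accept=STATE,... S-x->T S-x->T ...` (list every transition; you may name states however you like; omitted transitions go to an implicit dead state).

Let each state record the length of the longest suffix of the input read so far that is also a prefix of `10`. q1 means the last symbol is `1`; q2 means the last 2 symbols are `10`. Accept only at q2, where the string currently ends in `10`.
With 3 states:
        0   1  
>  q0   q0  q1 
   q1   q2  q1 
 * q2   q0  q1 
(> = start, * = accepting)

start=q0 accept=q2 q0-0->q0 q0-1->q1 q1-0->q2 q1-1->q1 q2-0->q0 q2-1->q1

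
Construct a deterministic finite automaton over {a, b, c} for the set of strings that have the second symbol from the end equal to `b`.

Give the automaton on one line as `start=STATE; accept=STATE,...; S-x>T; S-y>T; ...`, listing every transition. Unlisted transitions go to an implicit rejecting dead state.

start=S0; accept=S7,S8,S9; S0-a>S1; S0-b>S2; S0-c>S3; S1-a>S4; S1-b>S5; S1-c>S6; S2-a>S7; S2-b>S8; S2-c>S9; S3-a>S10; S3-b>S11; S3-c>S12; S4-a>S4; S4-b>S5; S4-c>S6; S5-a>S7; S5-b>S8; S5-c>S9; S6-a>S10; S6-b>S11; S6-c>S12; S7-a>S4; S7-b>S5; S7-c>S6; S8-a>S7; S8-b>S8; S8-c>S9; S9-a>S10; S9-b>S11; S9-c>S12; S10-a>S4; S10-b>S5; S10-c>S6; S11-a>S7; S11-b>S8; S11-c>S9; S12-a>S10; S12-b>S11; S12-c>S12

A DFA must remember the last 2 symbols (since which symbol is second-to-last isn't known until the input ends). Use one state per possible window of the last ≤2 symbols; accept from those whose window starts with `b`.
With 13 states:
          a    b    c  
>  S0     S1   S2   S3 
   S1     S4   S5   S6 
   S2     S7   S8   S9 
   S3    S10  S11  S12 
   S4     S4   S5   S6 
   S5     S7   S8   S9 
   S6    S10  S11  S12 
 * S7     S4   S5   S6 
 * S8     S7   S8   S9 
 * S9    S10  S11  S12 
   S10    S4   S5   S6 
   S11    S7   S8   S9 
   S12   S10  S11  S12 
(> = start, * = accepting)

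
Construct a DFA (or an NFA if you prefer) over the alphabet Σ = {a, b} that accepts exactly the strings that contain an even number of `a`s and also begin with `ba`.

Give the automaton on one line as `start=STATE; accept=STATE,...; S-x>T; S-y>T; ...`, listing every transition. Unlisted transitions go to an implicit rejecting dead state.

Run two small machines in parallel and take their product. One (2 states) tracks the count of `a`s modulo 2; the other (4 states) tracks whether the input so far still matches the prefix `ba`. Each combined state is a pair, one component from each; accept when both components accept. After merging equivalent states the machine shrinks.
5 states suffice.
        a   b  
>  q0   q1  q2 
   q1   q1  q1 
   q2   q3  q1 
   q3   q4  q3 
 * q4   q3  q4 
(> = start, * = accepting)

start=q0; accept=q4; q0-a>q1; q0-b>q2; q1-a>q1; q1-b>q1; q2-a>q3; q2-b>q1; q3-a>q4; q3-b>q3; q4-a>q3; q4-b>q4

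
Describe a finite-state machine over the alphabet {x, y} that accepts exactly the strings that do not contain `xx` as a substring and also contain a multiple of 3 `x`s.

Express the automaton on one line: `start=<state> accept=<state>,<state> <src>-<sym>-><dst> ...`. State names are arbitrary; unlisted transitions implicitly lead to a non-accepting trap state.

Handle the two conditions separately and then intersect. One (3 states) tracks partial matches of the forbidden pattern `xx`; the other (3 states) tracks the count of `x`s modulo 3. Each combined state is a pair, one component from each; accept when both components accept.
With 9 states:
       x  y 
>* A   B  A 
   B   C  D 
   C   E  C 
   D   F  D 
   E   G  E 
   F   E  H 
   G   C  G 
   H   I  H 
 * I   G  A 
(> = start, * = accepting)

start=A accept=A,I A-x->B A-y->A B-x->C B-y->D C-x->E C-y->C D-x->F D-y->D E-x->G E-y->E F-x->E F-y->H G-x->C G-y->G H-x->I H-y->H I-x->G I-y->A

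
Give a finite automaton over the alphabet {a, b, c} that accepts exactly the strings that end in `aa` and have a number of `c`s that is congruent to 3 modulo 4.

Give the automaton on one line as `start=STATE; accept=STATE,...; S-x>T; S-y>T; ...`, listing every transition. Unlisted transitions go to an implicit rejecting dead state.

Build one automaton per condition and run them in lockstep. The first has 3 states tracking how much of the suffix `aa` has currently been matched; the second has 4 states tracking the count of `c`s modulo 4. A product state is a pair (one from each), accepting exactly when both do.
With 12 states:
          a    b    c  
>  q0     q1   q0   q2 
   q1     q3   q0   q2 
   q2     q4   q2   q5 
   q3     q3   q0   q2 
   q4     q6   q2   q5 
   q5     q7   q5   q8 
   q6     q6   q2   q5 
   q7     q9   q5   q8 
   q8    q10   q8   q0 
   q9     q9   q5   q8 
   q10   q11   q8   q0 
 * q11   q11   q8   q0 
(> = start, * = accepting)

start=q0; accept=q11; q0-a>q1; q0-b>q0; q0-c>q2; q1-a>q3; q1-b>q0; q1-c>q2; q2-a>q4; q2-b>q2; q2-c>q5; q3-a>q3; q3-b>q0; q3-c>q2; q4-a>q6; q4-b>q2; q4-c>q5; q5-a>q7; q5-b>q5; q5-c>q8; q6-a>q6; q6-b>q2; q6-c>q5; q7-a>q9; q7-b>q5; q7-c>q8; q8-a>q10; q8-b>q8; q8-c>q0; q9-a>q9; q9-b>q5; q9-c>q8; q10-a>q11; q10-b>q8; q10-c>q0; q11-a>q11; q11-b>q8; q11-c>q0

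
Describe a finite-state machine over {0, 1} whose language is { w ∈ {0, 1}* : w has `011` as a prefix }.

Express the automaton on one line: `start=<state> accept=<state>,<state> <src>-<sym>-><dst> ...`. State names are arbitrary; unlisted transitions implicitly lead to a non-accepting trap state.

Walk along `011` while the input agrees: from A take `0` to B, and so on. Any deviation drops to the rejecting sink E. Once D is reached the prefix is confirmed and every continuation is accepted.
A 5-state machine:
       0  1 
>  A   B  E 
   B   E  C 
   C   E  D 
 * D   D  D 
   E   E  E 
(> = start, * = accepting)

start=A accept=D A-0->B A-1->E B-0->E B-1->C C-0->E C-1->D D-0->D D-1->D E-0->E E-1->E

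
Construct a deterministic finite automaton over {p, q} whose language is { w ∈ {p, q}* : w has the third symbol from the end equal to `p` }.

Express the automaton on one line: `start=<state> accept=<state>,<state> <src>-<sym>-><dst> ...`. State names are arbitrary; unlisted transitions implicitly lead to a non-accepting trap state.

A DFA must remember the last 3 symbols (since which symbol is third-to-last isn't known until the input ends). Use one state per possible window of the last ≤3 symbols; accept from those whose window starts with `p`.
15 states suffice.
          p    q  
>  S0     S1   S2 
   S1     S3   S4 
   S2     S5   S6 
   S3     S7   S8 
   S4     S9  S10 
   S5    S11  S12 
   S6    S13  S14 
 * S7     S7   S8 
 * S8     S9  S10 
 * S9    S11  S12 
 * S10   S13  S14 
   S11    S7   S8 
   S12    S9  S10 
   S13   S11  S12 
   S14   S13  S14 
(> = start, * = accepting)

start=S0 accept=S7,S8,S9,S10 S0-p->S1 S0-q->S2 S1-p->S3 S1-q->S4 S2-p->S5 S2-q->S6 S3-p->S7 S3-q->S8 S4-p->S9 S4-q->S10 S5-p->S11 S5-q->S12 S6-p->S13 S6-q->S14 S7-p->S7 S7-q->S8 S8-p->S9 S8-q->S10 S9-p->S11 S9-q->S12 S10-p->S13 S10-q->S14 S11-p->S7 S11-q->S8 S12-p->S9 S12-q->S10 S13-p->S11 S13-q->S12 S14-p->S13 S14-q->S14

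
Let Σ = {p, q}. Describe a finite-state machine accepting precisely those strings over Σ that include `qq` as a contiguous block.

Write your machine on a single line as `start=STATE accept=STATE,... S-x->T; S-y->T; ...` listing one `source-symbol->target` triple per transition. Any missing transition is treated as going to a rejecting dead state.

start=s0; accept=s2; s0-p->s0; s0-q->s1; s1-p->s0; s1-q->s2; s2-p->s2; s2-q->s2

States s0..s1 record the length of the longest prefix of `qq` that matches the current input suffix. Reaching s2 means `qq` has been seen, and we stay there forever. Accept from s2.
A 3-state machine:
        p   q  
>  s0   s0  s1 
   s1   s0  s2 
 * s2   s2  s2 
(> = start, * = accepting)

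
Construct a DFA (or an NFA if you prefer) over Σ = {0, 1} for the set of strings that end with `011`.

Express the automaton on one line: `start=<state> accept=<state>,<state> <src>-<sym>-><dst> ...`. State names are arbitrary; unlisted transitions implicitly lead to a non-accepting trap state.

Let each state record the length of the longest suffix of the input read so far that is also a prefix of `011`. q1 means the last symbol is `0`; q2 means the last 2 symbols are `01`; q3 means the last 3 symbols are `011`. Accept only at q3, where the string currently ends in `011`.
        0   1  
>  q0   q1  q0 
   q1   q1  q2 
   q2   q1  q3 
 * q3   q1  q0 
(> = start, * = accepting)

start=q0 accept=q3 q0-0->q1 q0-1->q0 q1-0->q1 q1-1->q2 q2-0->q1 q2-1->q3 q3-0->q1 q3-1->q0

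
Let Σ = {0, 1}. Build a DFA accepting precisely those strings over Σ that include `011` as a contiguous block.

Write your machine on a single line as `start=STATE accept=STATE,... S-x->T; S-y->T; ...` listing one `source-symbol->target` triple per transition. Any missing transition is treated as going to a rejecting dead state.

start=q0; accept=q3; q0-0->q1; q0-1->q0; q1-0->q1; q1-1->q2; q2-0->q1; q2-1->q3; q3-0->q3; q3-1->q3

States q0..q2 record the length of the longest prefix of `011` that matches the current input suffix. Reaching q3 means `011` has been seen, and we stay there forever. Accept from q3.
With 4 states:
        0   1  
>  q0   q1  q0 
   q1   q1  q2 
   q2   q1  q3 
 * q3   q3  q3 
(> = start, * = accepting)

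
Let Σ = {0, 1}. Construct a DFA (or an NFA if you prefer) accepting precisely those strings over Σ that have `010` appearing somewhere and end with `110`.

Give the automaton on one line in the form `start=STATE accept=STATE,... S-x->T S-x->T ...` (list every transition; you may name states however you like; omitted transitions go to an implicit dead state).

start=s0 accept=s6 s0-0->s1 s0-1->s0 s1-0->s1 s1-1->s2 s2-0->s3 s2-1->s0 s3-0->s3 s3-1->s4 s4-0->s3 s4-1->s5 s5-0->s6 s5-1->s5 s6-0->s3 s6-1->s4

Handle the two conditions separately and then intersect. One (4 states) tracks whether and how much of `010` has been seen; the other (4 states) tracks how much of the suffix `110` has currently been matched. Each combined state is a pair, one component from each; accept when both components accept. Equivalent product states are then merged.
A 7-state machine:
        0   1  
>  s0   s1  s0 
   s1   s1  s2 
   s2   s3  s0 
   s3   s3  s4 
   s4   s3  s5 
   s5   s6  s5 
 * s6   s3  s4 
(> = start, * = accepting)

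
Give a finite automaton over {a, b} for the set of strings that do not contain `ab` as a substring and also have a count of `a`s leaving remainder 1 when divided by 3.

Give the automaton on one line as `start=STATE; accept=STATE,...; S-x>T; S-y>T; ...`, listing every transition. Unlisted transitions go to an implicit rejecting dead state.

Run two small machines in parallel and take their product. The first has 3 states tracking partial matches of the forbidden pattern `ab`; the second has 3 states tracking the count of `a`s modulo 3. A product state is a pair (one from each), accepting exactly when both do.
7 states suffice.
        a   b  
>  s0   s1  s0 
 * s1   s2  s3 
   s2   s4  s5 
   s3   s5  s3 
   s4   s1  s6 
   s5   s6  s5 
   s6   s3  s6 
(> = start, * = accepting)

start=s0; accept=s1; s0-a>s1; s0-b>s0; s1-a>s2; s1-b>s3; s2-a>s4; s2-b>s5; s3-a>s5; s3-b>s3; s4-a>s1; s4-b>s6; s5-a>s6; s5-b>s5; s6-a>s3; s6-b>s6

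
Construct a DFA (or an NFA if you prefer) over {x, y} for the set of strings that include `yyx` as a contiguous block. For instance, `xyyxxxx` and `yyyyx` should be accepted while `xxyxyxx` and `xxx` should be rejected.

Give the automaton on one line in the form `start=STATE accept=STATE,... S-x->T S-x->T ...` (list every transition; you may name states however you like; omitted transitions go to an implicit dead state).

Track how much of `yyx` has been matched so far: state s0 is no progress, s3 is the absorbing accept state reached once `yyx` has occurred. Intermediate states record partial matches; on a mismatch, fall back to the longest reusable overlap.
With 4 states:
        x   y  
>  s0   s0  s1 
   s1   s0  s2 
   s2   s3  s2 
 * s3   s3  s3 
(> = start, * = accepting)

start=s0 accept=s3 s0-x->s0 s0-y->s1 s1-x->s0 s1-y->s2 s2-x->s3 s2-y->s2 s3-x->s3 s3-y->s3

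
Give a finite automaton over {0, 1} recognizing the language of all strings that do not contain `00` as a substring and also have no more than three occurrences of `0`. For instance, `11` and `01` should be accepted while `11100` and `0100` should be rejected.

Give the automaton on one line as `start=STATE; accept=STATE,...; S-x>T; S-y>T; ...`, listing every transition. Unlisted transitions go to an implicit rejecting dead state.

Build one automaton per condition and run them in lockstep. The first has 3 states tracking partial matches of the forbidden pattern `00`; the second has 5 states tracking the count of `0`s, saturating at 4. A product state is a pair (one from each), accepting exactly when both do. After merging equivalent states the machine shrinks.
       0  1 
>* A   B  A 
 * B   C  D 
   C   C  C 
 * D   E  D 
 * E   C  F 
 * F   G  F 
 * G   C  G 
(> = start, * = accepting)

start=A; accept=A,B,D,E,F,G; A-0>B; A-1>A; B-0>C; B-1>D; C-0>C; C-1>C; D-0>E; D-1>D; E-0>C; E-1>F; F-0>G; F-1>F; G-0>C; G-1>G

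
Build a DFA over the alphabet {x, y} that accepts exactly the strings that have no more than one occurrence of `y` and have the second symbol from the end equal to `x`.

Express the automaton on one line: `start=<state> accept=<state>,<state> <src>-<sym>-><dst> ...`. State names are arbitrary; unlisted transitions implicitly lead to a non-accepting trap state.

start=q0 accept=q3,q4,q7 q0-x->q1 q0-y->q2 q1-x->q3 q1-y->q4 q2-x->q5 q2-y->q6 q3-x->q3 q3-y->q4 q4-x->q5 q4-y->q6 q5-x->q7 q5-y->q8 q6-x->q9 q6-y->q6 q7-x->q7 q7-y->q8 q8-x->q9 q8-y->q6 q9-x->q10 q9-y->q8 q10-x->q10 q10-y->q8

Handle the two conditions separately and then intersect. The first has 3 states tracking the count of `y`s, saturating at 2; the second has 7 states tracking the last 2 symbols read. A product state is a pair (one from each), accepting exactly when both do.
An 11-state machine:
          x    y  
>  q0     q1   q2 
   q1     q3   q4 
   q2     q5   q6 
 * q3     q3   q4 
 * q4     q5   q6 
   q5     q7   q8 
   q6     q9   q6 
 * q7     q7   q8 
   q8     q9   q6 
   q9    q10   q8 
   q10   q10   q8 
(> = start, * = accepting)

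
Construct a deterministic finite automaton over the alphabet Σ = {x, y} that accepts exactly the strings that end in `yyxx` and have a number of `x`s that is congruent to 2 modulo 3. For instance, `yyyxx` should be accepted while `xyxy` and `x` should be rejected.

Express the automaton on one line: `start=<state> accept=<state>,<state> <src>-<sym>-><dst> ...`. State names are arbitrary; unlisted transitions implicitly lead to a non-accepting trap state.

start=s0 accept=s6 s0-x->s1 s0-y->s2 s1-x->s3 s1-y->s1 s2-x->s1 s2-y->s4 s3-x->s0 s3-y->s3 s4-x->s5 s4-y->s4 s5-x->s6 s5-y->s1 s6-x->s0 s6-y->s3

Run two small machines in parallel and take their product. One (5 states) tracks how much of the suffix `yyxx` has currently been matched; the other (3 states) tracks the count of `x`s modulo 3. Each combined state is a pair, one component from each; accept when both components accept. Equivalent product states are then merged.
A 7-state machine:
        x   y  
>  s0   s1  s2 
   s1   s3  s1 
   s2   s1  s4 
   s3   s0  s3 
   s4   s5  s4 
   s5   s6  s1 
 * s6   s0  s3 
(> = start, * = accepting)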